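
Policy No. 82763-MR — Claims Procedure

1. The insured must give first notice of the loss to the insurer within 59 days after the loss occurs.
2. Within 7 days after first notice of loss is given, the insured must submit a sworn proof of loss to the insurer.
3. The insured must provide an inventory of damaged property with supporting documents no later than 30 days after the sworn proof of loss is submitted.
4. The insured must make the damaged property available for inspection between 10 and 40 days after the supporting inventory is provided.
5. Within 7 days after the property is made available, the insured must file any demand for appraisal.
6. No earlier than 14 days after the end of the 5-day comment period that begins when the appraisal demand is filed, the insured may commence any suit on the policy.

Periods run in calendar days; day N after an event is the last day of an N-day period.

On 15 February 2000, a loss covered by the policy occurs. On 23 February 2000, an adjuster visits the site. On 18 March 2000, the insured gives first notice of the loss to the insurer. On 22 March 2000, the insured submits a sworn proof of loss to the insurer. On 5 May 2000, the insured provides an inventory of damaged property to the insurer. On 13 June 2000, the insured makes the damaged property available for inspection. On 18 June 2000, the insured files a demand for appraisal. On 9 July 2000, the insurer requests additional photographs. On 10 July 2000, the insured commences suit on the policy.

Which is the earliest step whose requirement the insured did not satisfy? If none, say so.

Step 1: 59 days after 15 February 2000 (when the loss occurs) is 14 April 2000; 18 March 2000 is within that limit.
Step 2: 7 days after 18 March 2000 (when first notice of loss is given) is 25 March 2000; done 22 March 2000 — timely.
Step 3: 30 days after 22 March 2000 (when the sworn proof of loss is submitted) is 21 April 2000; not done until 5 May 2000, 14 days after the deadline.
That is the first point of non-compliance.

Step 3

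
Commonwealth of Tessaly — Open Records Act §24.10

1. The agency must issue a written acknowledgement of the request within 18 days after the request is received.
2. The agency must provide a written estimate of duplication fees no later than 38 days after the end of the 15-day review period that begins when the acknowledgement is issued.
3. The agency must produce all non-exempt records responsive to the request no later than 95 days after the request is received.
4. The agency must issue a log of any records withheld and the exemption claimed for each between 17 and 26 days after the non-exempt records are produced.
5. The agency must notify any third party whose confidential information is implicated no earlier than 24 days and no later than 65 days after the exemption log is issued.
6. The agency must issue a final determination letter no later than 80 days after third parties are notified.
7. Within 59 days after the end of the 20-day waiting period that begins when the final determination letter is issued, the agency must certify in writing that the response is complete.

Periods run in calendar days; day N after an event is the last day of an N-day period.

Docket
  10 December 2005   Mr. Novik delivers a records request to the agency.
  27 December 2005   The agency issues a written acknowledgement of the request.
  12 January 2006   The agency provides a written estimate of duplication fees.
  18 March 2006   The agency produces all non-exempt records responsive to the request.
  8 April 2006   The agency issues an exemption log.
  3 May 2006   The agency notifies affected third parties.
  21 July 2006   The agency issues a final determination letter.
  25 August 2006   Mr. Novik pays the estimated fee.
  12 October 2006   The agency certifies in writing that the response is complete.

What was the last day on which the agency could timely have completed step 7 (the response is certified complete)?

8 October 2006

The final determination letter is issued on 21 July 2006; the 20-day waiting period therefore ends 10 August 2006, and step 7 runs from that date. 59 days after 10 August 2006 is 8 October 2006.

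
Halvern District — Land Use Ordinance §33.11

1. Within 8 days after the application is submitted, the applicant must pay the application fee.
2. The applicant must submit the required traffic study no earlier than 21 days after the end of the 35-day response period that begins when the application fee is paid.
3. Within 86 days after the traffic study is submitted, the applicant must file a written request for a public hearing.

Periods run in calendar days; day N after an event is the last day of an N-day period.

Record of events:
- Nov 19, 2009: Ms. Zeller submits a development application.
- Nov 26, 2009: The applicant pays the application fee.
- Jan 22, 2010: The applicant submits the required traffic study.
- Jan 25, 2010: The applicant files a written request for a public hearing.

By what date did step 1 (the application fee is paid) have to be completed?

Nov 27, 2009

Step 1 runs from Nov 19, 2009, when the application is submitted. 8 days after Nov 19, 2009 is Nov 27, 2009.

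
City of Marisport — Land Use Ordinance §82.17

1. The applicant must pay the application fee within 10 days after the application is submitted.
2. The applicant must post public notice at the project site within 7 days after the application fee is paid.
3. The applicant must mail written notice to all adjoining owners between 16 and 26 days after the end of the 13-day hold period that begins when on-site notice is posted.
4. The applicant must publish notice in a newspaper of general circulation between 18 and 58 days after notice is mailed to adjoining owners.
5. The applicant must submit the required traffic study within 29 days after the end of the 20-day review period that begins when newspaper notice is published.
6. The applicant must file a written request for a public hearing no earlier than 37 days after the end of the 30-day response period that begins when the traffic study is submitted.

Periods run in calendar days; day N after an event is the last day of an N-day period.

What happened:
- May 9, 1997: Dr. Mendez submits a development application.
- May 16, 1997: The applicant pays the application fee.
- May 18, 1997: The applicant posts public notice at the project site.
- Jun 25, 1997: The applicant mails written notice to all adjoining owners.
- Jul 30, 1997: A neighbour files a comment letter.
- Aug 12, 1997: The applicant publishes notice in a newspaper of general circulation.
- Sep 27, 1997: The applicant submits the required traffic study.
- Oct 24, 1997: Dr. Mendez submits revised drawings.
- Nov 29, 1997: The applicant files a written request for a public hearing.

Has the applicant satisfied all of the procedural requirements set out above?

(1) due by May 9, 1997 + 10 days = May 19, 1997; completed May 16, 1997, before the deadline.
(2) due by May 16, 1997 + 7 days = May 23, 1997; May 18, 1997 is within that limit.
(3) the permitted window runs from May 31, 1997 + 16 = Jun 16, 1997 to May 31, 1997 + 26 = Jun 26, 1997; done Jun 25, 1997 — within the window.
(4) the permitted window runs from Jun 25, 1997 + 18 = Jul 13, 1997 to Jun 25, 1997 + 58 = Aug 22, 1997; Aug 12, 1997 falls inside that range.
(5) due by Sep 1, 1997 + 29 days = Sep 30, 1997; completed Sep 27, 1997, before the deadline.
(6) permitted from Oct 27, 1997 + 37 days = Dec 3, 1997 onward; done Nov 29, 1997 — 4 days too early.
The analysis stops there.

No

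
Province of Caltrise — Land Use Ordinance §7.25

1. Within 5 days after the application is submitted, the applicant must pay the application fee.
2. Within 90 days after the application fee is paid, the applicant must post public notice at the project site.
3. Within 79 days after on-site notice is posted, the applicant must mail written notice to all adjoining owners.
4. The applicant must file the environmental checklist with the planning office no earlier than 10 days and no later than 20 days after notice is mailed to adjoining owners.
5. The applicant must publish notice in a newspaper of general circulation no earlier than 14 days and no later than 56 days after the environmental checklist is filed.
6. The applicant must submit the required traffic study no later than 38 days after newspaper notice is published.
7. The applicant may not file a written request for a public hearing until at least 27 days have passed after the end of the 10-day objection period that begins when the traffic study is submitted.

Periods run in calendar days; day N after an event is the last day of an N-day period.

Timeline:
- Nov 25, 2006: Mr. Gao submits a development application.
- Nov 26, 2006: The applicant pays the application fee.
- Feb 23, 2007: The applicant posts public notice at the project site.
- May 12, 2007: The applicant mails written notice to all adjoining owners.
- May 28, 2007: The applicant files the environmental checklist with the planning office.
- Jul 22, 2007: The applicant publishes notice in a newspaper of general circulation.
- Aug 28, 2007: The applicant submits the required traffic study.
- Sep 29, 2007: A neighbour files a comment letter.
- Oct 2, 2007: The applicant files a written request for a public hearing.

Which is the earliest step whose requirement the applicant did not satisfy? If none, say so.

Step 1 — counting 5 days from Nov 25, 2006 (when the application is submitted) gives a deadline of Nov 30, 2006; completed Nov 26, 2006, before the deadline.
Step 2 — counting 90 days from Nov 26, 2006 (when the application fee is paid) gives a deadline of Feb 24, 2007; Feb 23, 2007 is within that limit.
Step 3 — counting 79 days from Feb 23, 2007 (when on-site notice is posted) gives a deadline of May 13, 2007; completed May 12, 2007, before the deadline.
Step 4 — 10 and 20 days from May 12, 2007 (when notice is mailed to adjoining owners) are May 22, 2007 and Jun 1, 2007 respectively; done May 28, 2007 — within the window.
Step 5 — 14 and 56 days from May 28, 2007 (when the environmental checklist is filed) are Jun 11, 2007 and Jul 23, 2007 respectively; done Jul 22, 2007 — within the window.
Step 6 — counting 38 days from Jul 22, 2007 (when newspaper notice is published) gives a deadline of Aug 29, 2007; Aug 28, 2007 is within that limit.
Step 7 — must wait 27 days from Sep 7, 2007 (end of the 10-day objection period, which began when the traffic study is submitted on Aug 28, 2007), so not before Oct 4, 2007; Oct 2, 2007 is 2 days before the earliest permitted date.
The analysis stops there.

Step 7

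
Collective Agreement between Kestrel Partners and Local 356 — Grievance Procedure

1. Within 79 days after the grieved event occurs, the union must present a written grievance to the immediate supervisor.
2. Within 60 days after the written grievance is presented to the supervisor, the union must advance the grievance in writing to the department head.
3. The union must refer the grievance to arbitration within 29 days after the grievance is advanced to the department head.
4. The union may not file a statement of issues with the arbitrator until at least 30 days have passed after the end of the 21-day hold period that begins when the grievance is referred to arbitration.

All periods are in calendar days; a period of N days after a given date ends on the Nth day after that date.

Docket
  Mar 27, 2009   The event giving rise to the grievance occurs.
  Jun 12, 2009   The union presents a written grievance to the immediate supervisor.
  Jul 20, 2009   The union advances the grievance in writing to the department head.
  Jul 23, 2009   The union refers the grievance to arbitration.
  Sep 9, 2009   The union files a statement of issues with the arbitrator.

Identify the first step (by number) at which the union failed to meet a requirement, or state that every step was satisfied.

Step 1: 79 days after Mar 27, 2009 (when the grieved event occurs) is Jun 14, 2009; completed Jun 12, 2009, before the deadline.
Step 2: 60 days after Jun 12, 2009 (when the written grievance is presented to the supervisor) is Aug 11, 2009; done Jul 20, 2009 — timely.
Step 3: 29 days after Jul 20, 2009 (when the grievance is advanced to the department head) is Aug 18, 2009; completed Jul 23, 2009, before the deadline.
Step 4: the earliest permitted date is 30 days after Aug 13, 2009 (end of the 21-day hold period, which began when the grievance is referred to arbitration on Jul 23, 2009), i.e. Sep 12, 2009; done Sep 9, 2009 — 3 days too early.

Step 4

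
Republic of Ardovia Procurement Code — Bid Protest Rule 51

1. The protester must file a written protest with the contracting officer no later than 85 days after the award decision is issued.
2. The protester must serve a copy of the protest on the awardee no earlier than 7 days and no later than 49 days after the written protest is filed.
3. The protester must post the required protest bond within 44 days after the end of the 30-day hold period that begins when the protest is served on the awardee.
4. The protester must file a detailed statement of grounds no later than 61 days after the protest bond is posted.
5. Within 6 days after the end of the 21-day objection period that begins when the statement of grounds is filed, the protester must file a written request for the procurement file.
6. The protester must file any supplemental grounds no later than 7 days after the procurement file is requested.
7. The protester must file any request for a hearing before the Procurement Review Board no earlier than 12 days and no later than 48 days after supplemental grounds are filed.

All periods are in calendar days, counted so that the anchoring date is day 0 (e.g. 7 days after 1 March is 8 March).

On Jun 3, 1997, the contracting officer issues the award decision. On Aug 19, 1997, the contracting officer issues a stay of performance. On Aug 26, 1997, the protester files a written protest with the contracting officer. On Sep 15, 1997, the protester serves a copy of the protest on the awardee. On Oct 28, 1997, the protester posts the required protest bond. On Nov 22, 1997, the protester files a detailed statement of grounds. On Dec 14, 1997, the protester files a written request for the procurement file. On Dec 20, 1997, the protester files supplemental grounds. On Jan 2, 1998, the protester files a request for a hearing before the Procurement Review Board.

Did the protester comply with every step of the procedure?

Yes

Step 1 — counting 85 days from Jun 3, 1997 (when the award decision is issued) gives a deadline of Aug 27, 1997; done Aug 26, 1997 — timely.
Step 2 — 7 and 49 days from Aug 26, 1997 (when the written protest is filed) are Sep 2, 1997 and Oct 14, 1997 respectively; Sep 15, 1997 falls inside that range.
Step 3 — counting 44 days from Oct 15, 1997 (end of the 30-day hold period, which began when the protest is served on the awardee on Sep 15, 1997) gives a deadline of Nov 28, 1997; completed Oct 28, 1997, before the deadline.
Step 4 — counting 61 days from Oct 28, 1997 (when the protest bond is posted) gives a deadline of Dec 28, 1997; completed Nov 22, 1997, before the deadline.
Step 5 — counting 6 days from Dec 13, 1997 (end of the 21-day objection period, which began when the statement of grounds is filed on Nov 22, 1997) gives a deadline of Dec 19, 1997; done Dec 14, 1997 — timely.
Step 6 — counting 7 days from Dec 14, 1997 (when the procurement file is requested) gives a deadline of Dec 21, 1997; Dec 20, 1997 is within that limit.
Step 7 — 12 and 48 days from Dec 20, 1997 (when supplemental grounds are filed) are Jan 1, 1998 and Feb 6, 1998 respectively; done Jan 2, 1998, which is between those dates.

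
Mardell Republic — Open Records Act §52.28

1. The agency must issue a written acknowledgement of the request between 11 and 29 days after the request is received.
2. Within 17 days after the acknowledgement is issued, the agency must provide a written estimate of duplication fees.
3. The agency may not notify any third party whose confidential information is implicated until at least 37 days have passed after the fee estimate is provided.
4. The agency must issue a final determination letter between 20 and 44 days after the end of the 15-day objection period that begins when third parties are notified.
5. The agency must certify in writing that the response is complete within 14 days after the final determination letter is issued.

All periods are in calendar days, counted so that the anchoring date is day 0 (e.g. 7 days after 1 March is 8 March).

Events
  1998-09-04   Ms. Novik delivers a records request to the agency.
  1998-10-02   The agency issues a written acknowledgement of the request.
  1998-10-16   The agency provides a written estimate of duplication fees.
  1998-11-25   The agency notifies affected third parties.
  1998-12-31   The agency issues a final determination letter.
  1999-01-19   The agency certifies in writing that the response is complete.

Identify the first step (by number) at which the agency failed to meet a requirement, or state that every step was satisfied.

Step 5

Step 1: the window is 11–29 days after 1998-09-04 (when the request is received), so 1998-09-15 through 1998-10-03; done 1998-10-02 — within the window.
Step 2: 17 days after 1998-10-02 (when the acknowledgement is issued) is 1998-10-19; done 1998-10-16 — timely.
Step 3: the earliest permitted date is 37 days after 1998-10-16 (when the fee estimate is provided), i.e. 1998-11-22; done 1998-11-25, after the minimum wait.
Step 4: the window is 20–44 days after 1998-12-10 (end of the 15-day objection period, which began when third parties are notified on 1998-11-25), so 1998-12-30 through 1999-01-23; done 1998-12-31 — within the window.
Step 5: 14 days after 1998-12-31 (when the final determination letter is issued) is 1999-01-14; 1999-01-19 misses that deadline by 5 days.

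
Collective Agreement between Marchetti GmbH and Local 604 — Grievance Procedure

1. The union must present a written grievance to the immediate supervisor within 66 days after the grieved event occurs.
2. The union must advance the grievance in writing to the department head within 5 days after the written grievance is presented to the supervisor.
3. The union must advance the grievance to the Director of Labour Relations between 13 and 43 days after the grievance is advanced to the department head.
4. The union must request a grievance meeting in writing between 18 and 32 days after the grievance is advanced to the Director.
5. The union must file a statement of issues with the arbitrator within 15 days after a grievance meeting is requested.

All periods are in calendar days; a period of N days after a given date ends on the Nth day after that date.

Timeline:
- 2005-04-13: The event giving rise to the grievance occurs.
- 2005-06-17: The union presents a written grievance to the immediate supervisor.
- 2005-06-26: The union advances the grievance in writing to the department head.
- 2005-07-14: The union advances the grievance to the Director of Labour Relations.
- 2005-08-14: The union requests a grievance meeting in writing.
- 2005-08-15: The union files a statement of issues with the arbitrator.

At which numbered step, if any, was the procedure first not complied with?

Step 2

(1) due by 2005-04-13 + 66 days = 2005-06-18; completed 2005-06-17, before the deadline.
(2) due by 2005-06-17 + 5 days = 2005-06-22; 2005-06-26 misses that deadline by 4 days.
Later steps need not be reached.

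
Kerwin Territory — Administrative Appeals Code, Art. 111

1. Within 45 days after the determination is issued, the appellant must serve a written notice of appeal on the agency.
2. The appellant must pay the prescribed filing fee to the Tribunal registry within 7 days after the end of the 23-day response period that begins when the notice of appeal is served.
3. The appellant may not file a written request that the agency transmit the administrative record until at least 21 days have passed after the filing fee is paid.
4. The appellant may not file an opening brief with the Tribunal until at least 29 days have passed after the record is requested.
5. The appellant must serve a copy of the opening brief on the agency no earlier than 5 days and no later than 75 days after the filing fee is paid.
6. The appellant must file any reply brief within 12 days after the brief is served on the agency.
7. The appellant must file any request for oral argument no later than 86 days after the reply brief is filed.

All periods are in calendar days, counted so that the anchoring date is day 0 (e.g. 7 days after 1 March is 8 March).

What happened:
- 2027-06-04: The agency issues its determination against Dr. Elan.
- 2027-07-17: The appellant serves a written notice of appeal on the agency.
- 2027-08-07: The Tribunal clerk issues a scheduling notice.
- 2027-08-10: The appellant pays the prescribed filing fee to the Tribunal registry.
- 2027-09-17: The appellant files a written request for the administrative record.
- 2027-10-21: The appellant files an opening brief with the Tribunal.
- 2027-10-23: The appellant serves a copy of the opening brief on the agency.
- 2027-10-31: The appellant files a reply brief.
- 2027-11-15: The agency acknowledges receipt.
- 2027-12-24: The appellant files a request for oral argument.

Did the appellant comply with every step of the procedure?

Yes

(1) due by 2027-06-04 + 45 days = 2027-07-19; done 2027-07-17 — timely.
(2) due by 2027-08-09 + 7 days = 2027-08-16; 2027-08-10 is within that limit.
(3) permitted from 2027-08-10 + 21 days = 2027-08-31 onward; done 2027-09-17 — permitted.
(4) permitted from 2027-09-17 + 29 days = 2027-10-16 onward; done 2027-10-21, after the minimum wait.
(5) the permitted window runs from 2027-08-10 + 5 = 2027-08-15 to 2027-08-10 + 75 = 2027-10-24; 2027-10-23 falls inside that range.
(6) due by 2027-10-23 + 12 days = 2027-11-04; 2027-10-31 is within that limit.
(7) due by 2027-10-31 + 86 days = 2028-01-25; completed 2027-12-24, before the deadline.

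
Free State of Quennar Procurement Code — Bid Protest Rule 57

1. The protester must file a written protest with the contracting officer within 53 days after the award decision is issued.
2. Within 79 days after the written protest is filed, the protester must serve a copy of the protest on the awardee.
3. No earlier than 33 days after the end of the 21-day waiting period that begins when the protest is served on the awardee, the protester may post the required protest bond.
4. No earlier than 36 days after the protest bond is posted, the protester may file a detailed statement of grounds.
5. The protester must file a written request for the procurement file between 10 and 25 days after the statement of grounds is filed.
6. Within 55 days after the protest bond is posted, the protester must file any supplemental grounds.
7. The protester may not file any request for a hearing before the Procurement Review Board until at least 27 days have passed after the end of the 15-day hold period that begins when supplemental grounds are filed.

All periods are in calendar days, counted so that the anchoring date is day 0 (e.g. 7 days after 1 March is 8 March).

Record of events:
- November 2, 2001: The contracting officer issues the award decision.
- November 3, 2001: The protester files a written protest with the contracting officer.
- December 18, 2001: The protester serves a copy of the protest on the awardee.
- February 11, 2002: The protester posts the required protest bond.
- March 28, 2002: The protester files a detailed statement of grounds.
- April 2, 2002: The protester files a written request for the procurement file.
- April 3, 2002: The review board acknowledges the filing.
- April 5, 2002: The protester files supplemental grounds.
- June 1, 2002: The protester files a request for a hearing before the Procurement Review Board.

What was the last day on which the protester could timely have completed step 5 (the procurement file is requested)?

April 22, 2002

Step 5 runs from March 28, 2002, when the statement of grounds is filed. The window is 10–25 days after March 28, 2002; it closes on April 22, 2002.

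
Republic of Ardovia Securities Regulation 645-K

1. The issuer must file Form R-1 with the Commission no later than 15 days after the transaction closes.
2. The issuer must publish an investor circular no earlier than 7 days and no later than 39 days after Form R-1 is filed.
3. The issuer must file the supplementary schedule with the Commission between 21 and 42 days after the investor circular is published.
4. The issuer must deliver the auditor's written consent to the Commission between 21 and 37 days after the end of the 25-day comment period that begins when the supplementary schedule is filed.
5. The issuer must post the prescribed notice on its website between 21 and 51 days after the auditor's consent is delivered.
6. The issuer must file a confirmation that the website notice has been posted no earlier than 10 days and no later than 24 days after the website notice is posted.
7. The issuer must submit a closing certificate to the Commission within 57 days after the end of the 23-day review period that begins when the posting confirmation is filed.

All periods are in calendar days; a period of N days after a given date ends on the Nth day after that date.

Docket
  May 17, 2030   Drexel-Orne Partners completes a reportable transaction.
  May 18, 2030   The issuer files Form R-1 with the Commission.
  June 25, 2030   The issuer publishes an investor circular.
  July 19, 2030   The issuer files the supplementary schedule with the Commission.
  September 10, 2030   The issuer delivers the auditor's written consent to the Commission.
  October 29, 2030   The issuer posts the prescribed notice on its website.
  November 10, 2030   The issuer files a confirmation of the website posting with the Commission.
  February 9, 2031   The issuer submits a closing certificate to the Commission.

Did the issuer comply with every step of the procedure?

Step 1 — counting 15 days from May 17, 2030 (when the transaction closes) gives a deadline of June 1, 2030; completed May 18, 2030, before the deadline.
Step 2 — 7 and 39 days from May 18, 2030 (when Form R-1 is filed) are May 25, 2030 and June 26, 2030 respectively; done June 25, 2030 — within the window.
Step 3 — 21 and 42 days from June 25, 2030 (when the investor circular is published) are July 16, 2030 and August 6, 2030 respectively; done July 19, 2030 — within the window.
Step 4 — 21 and 37 days from August 13, 2030 (end of the 25-day comment period, which began when the supplementary schedule is filed on July 19, 2030) are September 3, 2030 and September 19, 2030 respectively; September 10, 2030 falls inside that range.
Step 5 — 21 and 51 days from September 10, 2030 (when the auditor's consent is delivered) are October 1, 2030 and October 31, 2030 respectively; done October 29, 2030 — within the window.
Step 6 — 10 and 24 days from October 29, 2030 (when the website notice is posted) are November 8, 2030 and November 22, 2030 respectively; done November 10, 2030, which is between those dates.
Step 7 — counting 57 days from December 3, 2030 (end of the 23-day review period, which began when the posting confirmation is filed on November 10, 2030) gives a deadline of January 29, 2031; done February 9, 2031 — 11 days late.

No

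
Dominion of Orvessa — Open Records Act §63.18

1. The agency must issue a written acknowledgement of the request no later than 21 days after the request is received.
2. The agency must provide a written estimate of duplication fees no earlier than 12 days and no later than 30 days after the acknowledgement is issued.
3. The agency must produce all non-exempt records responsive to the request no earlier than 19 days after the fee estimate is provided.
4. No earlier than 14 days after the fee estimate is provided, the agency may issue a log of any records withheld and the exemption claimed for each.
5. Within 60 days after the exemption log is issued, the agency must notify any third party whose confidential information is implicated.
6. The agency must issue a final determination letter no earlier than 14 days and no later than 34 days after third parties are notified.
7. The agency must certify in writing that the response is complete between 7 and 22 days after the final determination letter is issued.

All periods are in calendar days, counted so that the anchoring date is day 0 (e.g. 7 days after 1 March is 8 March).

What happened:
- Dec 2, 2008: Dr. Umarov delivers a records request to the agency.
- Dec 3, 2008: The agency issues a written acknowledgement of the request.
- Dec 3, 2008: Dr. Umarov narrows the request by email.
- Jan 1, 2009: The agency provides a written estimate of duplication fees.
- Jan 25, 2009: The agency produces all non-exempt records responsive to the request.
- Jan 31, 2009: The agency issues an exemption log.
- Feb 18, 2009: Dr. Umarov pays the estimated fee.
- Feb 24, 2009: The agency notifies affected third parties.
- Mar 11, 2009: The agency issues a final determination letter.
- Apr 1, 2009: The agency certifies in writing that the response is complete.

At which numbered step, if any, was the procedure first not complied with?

Step 1 — counting 21 days from Dec 2, 2008 (when the request is received) gives a deadline of Dec 23, 2008; Dec 3, 2008 is within that limit.
Step 2 — 12 and 30 days from Dec 3, 2008 (when the acknowledgement is issued) are Dec 15, 2008 and Jan 2, 2009 respectively; done Jan 1, 2009 — within the window.
Step 3 — must wait 19 days from Jan 1, 2009 (when the fee estimate is provided), so not before Jan 20, 2009; done Jan 25, 2009 — permitted.
Step 4 — must wait 14 days from Jan 1, 2009 (when the fee estimate is provided), so not before Jan 15, 2009; Jan 31, 2009 is on or after that date.
Step 5 — counting 60 days from Jan 31, 2009 (when the exemption log is issued) gives a deadline of Apr 1, 2009; done Feb 24, 2009 — timely.
Step 6 — 14 and 34 days from Feb 24, 2009 (when third parties are notified) are Mar 10, 2009 and Mar 30, 2009 respectively; done Mar 11, 2009 — within the window.
Step 7 — 7 and 22 days from Mar 11, 2009 (when the final determination letter is issued) are Mar 18, 2009 and Apr 2, 2009 respectively; done Apr 1, 2009, which is between those dates.

None — every step was satisfied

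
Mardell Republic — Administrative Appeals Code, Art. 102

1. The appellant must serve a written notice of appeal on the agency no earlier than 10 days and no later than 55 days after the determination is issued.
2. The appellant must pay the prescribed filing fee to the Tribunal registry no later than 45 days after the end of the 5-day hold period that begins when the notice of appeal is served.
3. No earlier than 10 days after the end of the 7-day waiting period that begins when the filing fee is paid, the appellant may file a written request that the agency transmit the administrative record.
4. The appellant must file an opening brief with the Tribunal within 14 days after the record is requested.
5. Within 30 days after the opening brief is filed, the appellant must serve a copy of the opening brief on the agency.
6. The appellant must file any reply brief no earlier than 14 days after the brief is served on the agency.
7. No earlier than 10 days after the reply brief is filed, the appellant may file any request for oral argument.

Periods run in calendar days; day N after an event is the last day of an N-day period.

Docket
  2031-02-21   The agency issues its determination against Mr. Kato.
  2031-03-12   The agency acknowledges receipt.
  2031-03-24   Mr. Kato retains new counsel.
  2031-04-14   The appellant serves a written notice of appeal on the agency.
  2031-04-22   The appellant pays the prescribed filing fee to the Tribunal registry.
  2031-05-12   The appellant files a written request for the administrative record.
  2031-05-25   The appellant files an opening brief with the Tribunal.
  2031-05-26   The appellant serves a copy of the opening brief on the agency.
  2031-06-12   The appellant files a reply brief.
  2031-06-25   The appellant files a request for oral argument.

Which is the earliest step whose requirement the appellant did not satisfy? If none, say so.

None — every step was satisfied

(1) the permitted window runs from 2031-02-21 + 10 = 2031-03-03 to 2031-02-21 + 55 = 2031-04-17; done 2031-04-14 — within the window.
(2) due by 2031-04-19 + 45 days = 2031-06-03; 2031-04-22 is within that limit.
(3) permitted from 2031-04-29 + 10 days = 2031-05-09 onward; done 2031-05-12 — permitted.
(4) due by 2031-05-12 + 14 days = 2031-05-26; done 2031-05-25 — timely.
(5) due by 2031-05-25 + 30 days = 2031-06-24; 2031-05-26 is within that limit.
(6) permitted from 2031-05-26 + 14 days = 2031-06-09 onward; done 2031-06-12 — permitted.
(7) permitted from 2031-06-12 + 10 days = 2031-06-22 onward; done 2031-06-25, after the minimum wait.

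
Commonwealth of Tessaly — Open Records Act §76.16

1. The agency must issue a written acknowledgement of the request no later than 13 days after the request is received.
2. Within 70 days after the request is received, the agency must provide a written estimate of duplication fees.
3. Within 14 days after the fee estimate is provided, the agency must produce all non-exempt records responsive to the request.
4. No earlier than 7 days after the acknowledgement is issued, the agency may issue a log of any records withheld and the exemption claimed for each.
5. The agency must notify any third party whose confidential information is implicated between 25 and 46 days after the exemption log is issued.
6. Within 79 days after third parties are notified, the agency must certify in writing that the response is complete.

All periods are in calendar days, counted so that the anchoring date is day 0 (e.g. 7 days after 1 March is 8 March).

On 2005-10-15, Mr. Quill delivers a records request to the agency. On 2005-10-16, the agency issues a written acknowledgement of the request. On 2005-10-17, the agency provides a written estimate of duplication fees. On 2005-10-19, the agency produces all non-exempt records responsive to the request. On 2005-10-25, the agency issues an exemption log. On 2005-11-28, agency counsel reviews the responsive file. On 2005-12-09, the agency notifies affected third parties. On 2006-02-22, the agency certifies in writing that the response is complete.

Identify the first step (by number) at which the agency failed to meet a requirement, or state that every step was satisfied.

Step 1: 13 days after 2005-10-15 (when the request is received) is 2005-10-28; 2005-10-16 is within that limit.
Step 2: 70 days after 2005-10-15 (when the request is received) is 2005-12-24; 2005-10-17 is within that limit.
Step 3: 14 days after 2005-10-17 (when the fee estimate is provided) is 2005-10-31; completed 2005-10-19, before the deadline.
Step 4: the earliest permitted date is 7 days after 2005-10-16 (when the acknowledgement is issued), i.e. 2005-10-23; done 2005-10-25 — permitted.
Step 5: the window is 25–46 days after 2005-10-25 (when the exemption log is issued), so 2005-11-19 through 2005-12-10; 2005-12-09 falls inside that range.
Step 6: 79 days after 2005-12-09 (when third parties are notified) is 2006-02-26; 2006-02-22 is within that limit.

None — every step was satisfied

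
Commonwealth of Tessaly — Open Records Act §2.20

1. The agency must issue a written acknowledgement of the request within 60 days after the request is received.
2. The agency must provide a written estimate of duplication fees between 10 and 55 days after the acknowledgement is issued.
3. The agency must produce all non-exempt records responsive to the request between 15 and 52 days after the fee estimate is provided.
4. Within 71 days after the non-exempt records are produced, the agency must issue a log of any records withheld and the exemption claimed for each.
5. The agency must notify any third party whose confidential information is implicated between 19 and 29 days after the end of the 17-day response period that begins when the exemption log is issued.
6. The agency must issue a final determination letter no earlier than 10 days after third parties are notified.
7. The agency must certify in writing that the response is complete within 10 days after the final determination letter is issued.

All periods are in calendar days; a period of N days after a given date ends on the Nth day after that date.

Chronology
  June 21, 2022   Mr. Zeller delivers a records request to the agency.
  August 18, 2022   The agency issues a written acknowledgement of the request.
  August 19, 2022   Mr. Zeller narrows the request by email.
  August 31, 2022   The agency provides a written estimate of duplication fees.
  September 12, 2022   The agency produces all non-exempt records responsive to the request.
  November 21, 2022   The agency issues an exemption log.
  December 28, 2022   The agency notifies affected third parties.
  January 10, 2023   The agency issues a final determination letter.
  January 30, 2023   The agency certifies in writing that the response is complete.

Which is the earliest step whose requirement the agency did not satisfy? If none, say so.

Step 3

Step 1 — counting 60 days from June 21, 2022 (when the request is received) gives a deadline of August 20, 2022; August 18, 2022 is within that limit.
Step 2 — 10 and 55 days from August 18, 2022 (when the acknowledgement is issued) are August 28, 2022 and October 12, 2022 respectively; done August 31, 2022 — within the window.
Step 3 — 15 and 52 days from August 31, 2022 (when the fee estimate is provided) are September 15, 2022 and October 22, 2022 respectively; done September 12, 2022 — 3 days before the window opened.
No need to go further; step 3 was not satisfied.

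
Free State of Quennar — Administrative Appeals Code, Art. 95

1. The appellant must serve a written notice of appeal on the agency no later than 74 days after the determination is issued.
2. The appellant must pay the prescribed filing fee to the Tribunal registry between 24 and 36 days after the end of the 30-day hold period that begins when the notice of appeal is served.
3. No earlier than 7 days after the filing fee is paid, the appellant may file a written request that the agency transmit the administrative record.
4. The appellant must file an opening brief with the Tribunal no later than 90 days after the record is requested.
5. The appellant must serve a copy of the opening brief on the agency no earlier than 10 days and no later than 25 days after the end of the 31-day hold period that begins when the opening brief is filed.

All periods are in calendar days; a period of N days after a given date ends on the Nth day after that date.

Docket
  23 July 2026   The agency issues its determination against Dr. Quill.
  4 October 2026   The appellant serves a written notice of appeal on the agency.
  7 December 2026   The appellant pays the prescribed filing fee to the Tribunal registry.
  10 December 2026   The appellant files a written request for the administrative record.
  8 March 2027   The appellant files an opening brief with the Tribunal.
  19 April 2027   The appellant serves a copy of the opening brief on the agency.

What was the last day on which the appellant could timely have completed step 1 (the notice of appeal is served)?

Step 1 runs from 23 July 2026, when the determination is issued. 74 days after 23 July 2026 is 5 October 2026.

5 October 2026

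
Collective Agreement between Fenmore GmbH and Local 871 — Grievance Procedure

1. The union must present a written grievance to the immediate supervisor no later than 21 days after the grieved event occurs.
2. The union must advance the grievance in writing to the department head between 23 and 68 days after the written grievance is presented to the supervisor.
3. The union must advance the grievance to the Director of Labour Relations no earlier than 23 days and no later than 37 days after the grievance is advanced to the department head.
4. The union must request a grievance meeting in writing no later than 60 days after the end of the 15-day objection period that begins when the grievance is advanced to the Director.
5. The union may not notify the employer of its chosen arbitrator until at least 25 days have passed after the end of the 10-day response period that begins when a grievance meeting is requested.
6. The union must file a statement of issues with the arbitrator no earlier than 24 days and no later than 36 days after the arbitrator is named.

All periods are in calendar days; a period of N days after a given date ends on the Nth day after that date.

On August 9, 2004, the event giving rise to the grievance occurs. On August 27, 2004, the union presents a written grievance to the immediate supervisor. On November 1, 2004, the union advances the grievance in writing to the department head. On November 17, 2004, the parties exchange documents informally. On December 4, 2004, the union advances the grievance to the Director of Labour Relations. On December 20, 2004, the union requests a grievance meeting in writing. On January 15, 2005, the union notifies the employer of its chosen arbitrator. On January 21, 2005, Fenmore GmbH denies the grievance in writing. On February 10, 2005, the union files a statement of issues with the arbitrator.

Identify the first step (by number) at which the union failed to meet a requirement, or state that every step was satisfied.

Step 1 — counting 21 days from August 9, 2004 (when the grieved event occurs) gives a deadline of August 30, 2004; August 27, 2004 is within that limit.
Step 2 — 23 and 68 days from August 27, 2004 (when the written grievance is presented to the supervisor) are September 19, 2004 and November 3, 2004 respectively; November 1, 2004 falls inside that range.
Step 3 — 23 and 37 days from November 1, 2004 (when the grievance is advanced to the department head) are November 24, 2004 and December 8, 2004 respectively; done December 4, 2004, which is between those dates.
Step 4 — counting 60 days from December 19, 2004 (end of the 15-day objection period, which began when the grievance is advanced to the Director on December 4, 2004) gives a deadline of February 17, 2005; done December 20, 2004 — timely.
Step 5 — must wait 25 days from December 30, 2004 (end of the 10-day response period, which began when a grievance meeting is requested on December 20, 2004), so not before January 24, 2005; January 15, 2005 is 9 days before the earliest permitted date.
No need to go further; step 5 was not satisfied.

Step 5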